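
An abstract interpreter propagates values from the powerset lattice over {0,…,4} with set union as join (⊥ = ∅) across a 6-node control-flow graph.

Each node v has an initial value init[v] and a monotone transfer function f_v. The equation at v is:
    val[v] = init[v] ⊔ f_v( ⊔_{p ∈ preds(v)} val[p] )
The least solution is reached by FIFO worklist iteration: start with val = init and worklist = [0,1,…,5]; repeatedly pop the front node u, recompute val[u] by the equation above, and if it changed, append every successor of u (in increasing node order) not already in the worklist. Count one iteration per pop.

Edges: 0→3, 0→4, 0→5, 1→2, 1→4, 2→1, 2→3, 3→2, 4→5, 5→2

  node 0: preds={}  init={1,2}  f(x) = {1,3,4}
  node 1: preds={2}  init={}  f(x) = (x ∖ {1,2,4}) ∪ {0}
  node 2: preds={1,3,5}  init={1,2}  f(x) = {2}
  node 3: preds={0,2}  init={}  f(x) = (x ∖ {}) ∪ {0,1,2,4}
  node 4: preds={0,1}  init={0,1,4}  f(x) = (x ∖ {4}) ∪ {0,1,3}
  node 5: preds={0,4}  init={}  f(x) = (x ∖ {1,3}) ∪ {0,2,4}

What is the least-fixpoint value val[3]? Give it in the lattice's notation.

{0,1,2,3,4}

Iteration log — 7 steps:
  step 1. node 0  ⊔preds={}  new={1,2,3,4}  old={1,2}  +wl: 
  step 2. node 1  ⊔preds={1,2}  new={0}  old={}  +wl: 
  step 3. node 2  ⊔preds={0}  new={1,2}  stable
  step 4. node 3  ⊔preds={1,2,3,4}  new={0,1,2,3,4}  old={}  +wl: 2
  step 5. node 4  ⊔preds={0,1,2,3,4}  new={0,1,2,3,4}  old={0,1,4}  +wl: 
  step 6. node 5  ⊔preds={0,1,2,3,4}  new={0,2,4}  old={}  +wl: 
  step 7. node 2  ⊔preds={0,1,2,3,4}  new={1,2}  stable

Least fixpoint reached:
  node 0: {1,2,3,4}
  node 1: {0}
  node 2: {1,2}
  node 3: {0,1,2,3,4}
  node 4: {0,1,2,3,4}
  node 5: {0,2,4}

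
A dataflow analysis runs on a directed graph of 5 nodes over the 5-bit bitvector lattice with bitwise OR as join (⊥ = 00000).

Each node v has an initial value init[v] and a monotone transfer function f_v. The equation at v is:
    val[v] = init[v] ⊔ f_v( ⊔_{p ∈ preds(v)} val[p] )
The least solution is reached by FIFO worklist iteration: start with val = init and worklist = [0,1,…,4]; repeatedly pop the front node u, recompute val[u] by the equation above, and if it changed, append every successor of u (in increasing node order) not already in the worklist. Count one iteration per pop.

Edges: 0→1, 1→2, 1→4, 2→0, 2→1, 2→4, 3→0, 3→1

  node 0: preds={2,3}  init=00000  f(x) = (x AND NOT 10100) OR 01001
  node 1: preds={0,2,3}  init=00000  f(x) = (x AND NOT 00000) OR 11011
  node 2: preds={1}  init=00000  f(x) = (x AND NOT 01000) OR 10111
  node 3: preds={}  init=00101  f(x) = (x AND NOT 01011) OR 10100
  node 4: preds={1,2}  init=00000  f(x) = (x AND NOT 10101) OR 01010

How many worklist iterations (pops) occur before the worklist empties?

Worklist (7 pops):
  #1 pop 0: in=00101 → 01001 (was 00000); enqueue []
  #2 pop 1: in=01101 → 11111 (was 00000); enqueue []
  #3 pop 2: in=11111 → 10111 (was 00000); enqueue [0,1]
  #4 pop 3: in=00000 → 10101 (was 00101); enqueue []
  #5 pop 4: in=11111 → 01010 (was 00000); enqueue []
  #6 pop 0: in=10111 → 01011 (was 01001); enqueue []
  #7 pop 1: in=11111 → 11111 (no change)

Fixpoint:
  val[0] = 01011
  val[1] = 11111
  val[2] = 10111
  val[3] = 10101
  val[4] = 01010

7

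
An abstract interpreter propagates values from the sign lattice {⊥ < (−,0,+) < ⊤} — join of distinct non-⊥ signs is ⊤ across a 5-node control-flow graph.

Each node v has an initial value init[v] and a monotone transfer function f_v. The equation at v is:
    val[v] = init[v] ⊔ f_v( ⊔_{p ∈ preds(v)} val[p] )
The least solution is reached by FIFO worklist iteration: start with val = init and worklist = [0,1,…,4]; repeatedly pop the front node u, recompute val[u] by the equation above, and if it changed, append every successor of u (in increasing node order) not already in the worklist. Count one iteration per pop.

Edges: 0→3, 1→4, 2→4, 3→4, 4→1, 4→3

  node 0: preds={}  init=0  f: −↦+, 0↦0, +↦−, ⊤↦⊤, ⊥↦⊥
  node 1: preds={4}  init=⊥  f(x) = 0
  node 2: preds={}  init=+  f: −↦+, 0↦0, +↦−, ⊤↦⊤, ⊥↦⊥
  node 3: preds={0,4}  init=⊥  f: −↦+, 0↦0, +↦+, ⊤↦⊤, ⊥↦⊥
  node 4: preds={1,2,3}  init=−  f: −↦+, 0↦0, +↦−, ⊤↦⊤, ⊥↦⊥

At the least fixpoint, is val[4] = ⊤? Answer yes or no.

Worklist (7 pops):
  #1 pop 0: in=⊥ → 0 (no change)
  #2 pop 1: in=− → 0 (was ⊥); enqueue []
  #3 pop 2: in=⊥ → + (no change)
  #4 pop 3: in=⊤ → ⊤ (was ⊥); enqueue []
  #5 pop 4: in=⊤ → ⊤ (was −); enqueue [1,3]
  #6 pop 1: in=⊤ → 0 (no change)
  #7 pop 3: in=⊤ → ⊤ (no change)

Fixpoint:
  val[0] = 0
  val[1] = 0
  val[2] = +
  val[3] = ⊤
  val[4] = ⊤

yes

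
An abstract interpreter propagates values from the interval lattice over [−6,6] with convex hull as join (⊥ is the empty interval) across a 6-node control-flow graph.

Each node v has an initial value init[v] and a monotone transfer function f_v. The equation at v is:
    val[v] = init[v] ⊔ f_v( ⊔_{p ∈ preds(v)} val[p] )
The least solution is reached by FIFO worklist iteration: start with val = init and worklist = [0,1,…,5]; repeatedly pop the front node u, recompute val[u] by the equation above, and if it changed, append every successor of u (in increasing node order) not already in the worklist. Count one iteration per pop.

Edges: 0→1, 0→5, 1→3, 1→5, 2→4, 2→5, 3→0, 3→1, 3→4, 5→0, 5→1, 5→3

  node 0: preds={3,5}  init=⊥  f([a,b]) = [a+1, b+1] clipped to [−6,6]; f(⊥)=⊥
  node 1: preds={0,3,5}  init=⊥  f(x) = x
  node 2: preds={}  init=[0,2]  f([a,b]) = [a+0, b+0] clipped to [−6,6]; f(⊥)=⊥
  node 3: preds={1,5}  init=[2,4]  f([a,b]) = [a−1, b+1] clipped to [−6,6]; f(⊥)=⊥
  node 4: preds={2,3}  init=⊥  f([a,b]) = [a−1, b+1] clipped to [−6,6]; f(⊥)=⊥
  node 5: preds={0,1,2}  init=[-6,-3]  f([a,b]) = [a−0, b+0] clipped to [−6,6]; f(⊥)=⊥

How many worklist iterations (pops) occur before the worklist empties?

13

Iteration log — 13 steps:
  step 1. node 0  ⊔preds=[-6,4]  new=[-5,5]  old=⊥  +wl: 
  step 2. node 1  ⊔preds=[-6,5]  new=[-6,5]  old=⊥  +wl: 
  step 3. node 2  ⊔preds=⊥  new=[0,2]  stable
  step 4. node 3  ⊔preds=[-6,5]  new=[-6,6]  old=[2,4]  +wl: 0,1
  step 5. node 4  ⊔preds=[-6,6]  new=[-6,6]  old=⊥  +wl: 
  step 6. node 5  ⊔preds=[-6,5]  new=[-6,5]  old=[-6,-3]  +wl: 3
  step 7. node 0  ⊔preds=[-6,6]  new=[-5,6]  old=[-5,5]  +wl: 5
  step 8. node 1  ⊔preds=[-6,6]  new=[-6,6]  old=[-6,5]  +wl: 
  step 9. node 3  ⊔preds=[-6,6]  new=[-6,6]  stable
  step 10. node 5  ⊔preds=[-6,6]  new=[-6,6]  old=[-6,5]  +wl: 0,1,3
  step 11. node 0  ⊔preds=[-6,6]  new=[-5,6]  stable
  step 12. node 1  ⊔preds=[-6,6]  new=[-6,6]  stable
  step 13. node 3  ⊔preds=[-6,6]  new=[-6,6]  stable

Least fixpoint reached:
  node 0: [-5,6]
  node 1: [-6,6]
  node 2: [0,2]
  node 3: [-6,6]
  node 4: [-6,6]
  node 5: [-6,6]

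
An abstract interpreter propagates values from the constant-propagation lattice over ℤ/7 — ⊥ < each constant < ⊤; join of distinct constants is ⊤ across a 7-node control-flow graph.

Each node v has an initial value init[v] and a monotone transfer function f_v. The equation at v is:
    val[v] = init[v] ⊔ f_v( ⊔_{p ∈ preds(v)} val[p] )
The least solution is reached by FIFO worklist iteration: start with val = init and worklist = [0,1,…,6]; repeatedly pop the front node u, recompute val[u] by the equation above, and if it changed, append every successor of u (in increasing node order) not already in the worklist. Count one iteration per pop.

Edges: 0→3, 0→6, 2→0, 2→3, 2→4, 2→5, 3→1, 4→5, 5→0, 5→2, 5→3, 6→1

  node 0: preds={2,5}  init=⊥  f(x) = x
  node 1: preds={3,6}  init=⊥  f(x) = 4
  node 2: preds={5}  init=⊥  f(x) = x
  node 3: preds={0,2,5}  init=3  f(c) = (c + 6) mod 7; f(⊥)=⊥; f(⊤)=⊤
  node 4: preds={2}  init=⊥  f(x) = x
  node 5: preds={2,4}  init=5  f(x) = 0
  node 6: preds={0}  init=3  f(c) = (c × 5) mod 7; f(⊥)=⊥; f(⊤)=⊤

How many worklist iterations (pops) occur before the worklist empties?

Trace (15 dequeues):
  [1] u=0 | in 5 | out 5 | prev ⊥ | push {}
  [2] u=1 | in 3 | out 4 | prev ⊥ | push {}
  [3] u=2 | in 5 | out 5 | prev ⊥ | push {0}
  [4] u=3 | in 5 | out ⊤ | prev 3 | push {1}
  [5] u=4 | in 5 | out 5 | prev ⊥ | push {}
  [6] u=5 | in 5 | out ⊤ | prev 5 | push {2,3}
  [7] u=6 | in 5 | out ⊤ | prev 3 | push {}
  [8] u=0 | in ⊤ | out ⊤ | prev 5 | push {6}
  [9] u=1 | in ⊤ | out 4 | ==
  [10] u=2 | in ⊤ | out ⊤ | prev 5 | push {0,4,5}
  [11] u=3 | in ⊤ | out ⊤ | ==
  [12] u=6 | in ⊤ | out ⊤ | ==
  [13] u=0 | in ⊤ | out ⊤ | ==
  [14] u=4 | in ⊤ | out ⊤ | prev 5 | push {}
  [15] u=5 | in ⊤ | out ⊤ | ==

Converged values:
  [0] ⊤
  [1] 4
  [2] ⊤
  [3] ⊤
  [4] ⊤
  [5] ⊤
  [6] ⊤

15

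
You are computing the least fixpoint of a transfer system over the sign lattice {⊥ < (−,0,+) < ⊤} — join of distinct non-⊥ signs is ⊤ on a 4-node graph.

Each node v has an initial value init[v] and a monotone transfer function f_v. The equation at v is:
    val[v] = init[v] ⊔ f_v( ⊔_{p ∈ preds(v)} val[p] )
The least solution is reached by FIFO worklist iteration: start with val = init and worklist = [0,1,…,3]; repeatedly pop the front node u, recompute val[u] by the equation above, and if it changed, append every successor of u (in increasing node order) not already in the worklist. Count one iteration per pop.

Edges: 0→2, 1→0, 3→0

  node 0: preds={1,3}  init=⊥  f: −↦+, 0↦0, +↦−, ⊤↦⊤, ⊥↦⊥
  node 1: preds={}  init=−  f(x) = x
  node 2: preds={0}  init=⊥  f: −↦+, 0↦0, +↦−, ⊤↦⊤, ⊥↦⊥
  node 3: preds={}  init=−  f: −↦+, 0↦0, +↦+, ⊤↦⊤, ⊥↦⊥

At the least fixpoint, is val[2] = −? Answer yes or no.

yes

Worklist (4 pops):
  #1 pop 0: in=− → + (was ⊥); enqueue []
  #2 pop 1: in=⊥ → − (no change)
  #3 pop 2: in=+ → − (was ⊥); enqueue []
  #4 pop 3: in=⊥ → − (no change)

Fixpoint:
  val[0] = +
  val[1] = −
  val[2] = −
  val[3] = −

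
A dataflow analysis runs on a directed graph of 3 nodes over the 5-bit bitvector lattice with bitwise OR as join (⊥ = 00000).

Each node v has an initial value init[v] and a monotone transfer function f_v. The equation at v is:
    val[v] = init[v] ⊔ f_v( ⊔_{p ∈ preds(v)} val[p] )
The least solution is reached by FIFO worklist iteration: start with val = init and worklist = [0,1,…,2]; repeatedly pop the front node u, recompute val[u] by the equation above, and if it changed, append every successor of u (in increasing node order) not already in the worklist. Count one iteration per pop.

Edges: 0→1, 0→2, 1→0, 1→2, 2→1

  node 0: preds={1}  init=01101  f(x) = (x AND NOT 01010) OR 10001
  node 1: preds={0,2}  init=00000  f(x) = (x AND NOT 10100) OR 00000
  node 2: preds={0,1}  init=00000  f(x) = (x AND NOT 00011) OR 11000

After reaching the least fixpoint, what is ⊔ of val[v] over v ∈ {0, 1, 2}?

11101

Worklist (5 pops):
  #1 pop 0: in=00000 → 11101 (was 01101); enqueue []
  #2 pop 1: in=11101 → 01001 (was 00000); enqueue [0]
  #3 pop 2: in=11101 → 11100 (was 00000); enqueue [1]
  #4 pop 0: in=01001 → 11101 (no change)
  #5 pop 1: in=11101 → 01001 (no change)

Fixpoint:
  val[0] = 11101
  val[1] = 01001
  val[2] = 11100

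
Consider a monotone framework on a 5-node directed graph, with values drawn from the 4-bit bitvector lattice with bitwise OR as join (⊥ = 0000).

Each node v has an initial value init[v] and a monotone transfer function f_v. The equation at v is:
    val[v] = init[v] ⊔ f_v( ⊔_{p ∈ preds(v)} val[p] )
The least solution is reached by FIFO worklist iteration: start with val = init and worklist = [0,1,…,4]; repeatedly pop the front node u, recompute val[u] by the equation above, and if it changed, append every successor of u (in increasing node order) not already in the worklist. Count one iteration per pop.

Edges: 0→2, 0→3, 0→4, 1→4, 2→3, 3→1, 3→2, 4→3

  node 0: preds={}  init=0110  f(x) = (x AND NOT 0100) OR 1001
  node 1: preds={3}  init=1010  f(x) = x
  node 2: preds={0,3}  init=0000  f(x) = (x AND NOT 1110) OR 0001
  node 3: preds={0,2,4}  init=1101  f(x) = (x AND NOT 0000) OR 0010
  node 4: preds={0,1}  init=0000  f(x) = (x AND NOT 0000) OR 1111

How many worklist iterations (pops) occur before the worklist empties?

8

Iteration log — 8 steps:
  step 1. node 0  ⊔preds=0000  new=1111  old=0110  +wl: 
  step 2. node 1  ⊔preds=1101  new=1111  old=1010  +wl: 
  step 3. node 2  ⊔preds=1111  new=0001  old=0000  +wl: 
  step 4. node 3  ⊔preds=1111  new=1111  old=1101  +wl: 1,2
  step 5. node 4  ⊔preds=1111  new=1111  old=0000  +wl: 3
  step 6. node 1  ⊔preds=1111  new=1111  stable
  step 7. node 2  ⊔preds=1111  new=0001  stable
  step 8. node 3  ⊔preds=1111  new=1111  stable

Least fixpoint reached:
  node 0: 1111
  node 1: 1111
  node 2: 0001
  node 3: 1111
  node 4: 1111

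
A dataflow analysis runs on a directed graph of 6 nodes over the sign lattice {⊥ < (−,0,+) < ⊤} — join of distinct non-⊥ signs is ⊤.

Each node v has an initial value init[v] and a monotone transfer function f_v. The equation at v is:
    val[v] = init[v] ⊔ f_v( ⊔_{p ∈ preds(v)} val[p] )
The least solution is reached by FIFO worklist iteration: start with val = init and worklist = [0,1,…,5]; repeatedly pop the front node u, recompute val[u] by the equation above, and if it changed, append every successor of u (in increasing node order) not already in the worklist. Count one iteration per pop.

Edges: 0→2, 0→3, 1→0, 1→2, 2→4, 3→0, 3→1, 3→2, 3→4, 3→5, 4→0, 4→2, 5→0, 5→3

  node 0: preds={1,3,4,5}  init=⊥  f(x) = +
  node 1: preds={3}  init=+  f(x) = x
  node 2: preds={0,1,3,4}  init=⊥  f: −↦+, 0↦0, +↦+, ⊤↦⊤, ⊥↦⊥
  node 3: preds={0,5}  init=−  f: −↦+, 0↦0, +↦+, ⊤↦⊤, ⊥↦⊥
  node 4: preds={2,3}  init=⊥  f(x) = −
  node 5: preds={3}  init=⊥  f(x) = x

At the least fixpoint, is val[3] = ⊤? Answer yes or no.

Trace (10 dequeues):
  [1] u=0 | in ⊤ | out + | prev ⊥ | push {}
  [2] u=1 | in − | out ⊤ | prev + | push {0}
  [3] u=2 | in ⊤ | out ⊤ | prev ⊥ | push {}
  [4] u=3 | in + | out ⊤ | prev − | push {1,2}
  [5] u=4 | in ⊤ | out − | prev ⊥ | push {}
  [6] u=5 | in ⊤ | out ⊤ | prev ⊥ | push {3}
  [7] u=0 | in ⊤ | out + | ==
  [8] u=1 | in ⊤ | out ⊤ | ==
  [9] u=2 | in ⊤ | out ⊤ | ==
  [10] u=3 | in ⊤ | out ⊤ | ==

Converged values:
  [0] +
  [1] ⊤
  [2] ⊤
  [3] ⊤
  [4] −
  [5] ⊤

yes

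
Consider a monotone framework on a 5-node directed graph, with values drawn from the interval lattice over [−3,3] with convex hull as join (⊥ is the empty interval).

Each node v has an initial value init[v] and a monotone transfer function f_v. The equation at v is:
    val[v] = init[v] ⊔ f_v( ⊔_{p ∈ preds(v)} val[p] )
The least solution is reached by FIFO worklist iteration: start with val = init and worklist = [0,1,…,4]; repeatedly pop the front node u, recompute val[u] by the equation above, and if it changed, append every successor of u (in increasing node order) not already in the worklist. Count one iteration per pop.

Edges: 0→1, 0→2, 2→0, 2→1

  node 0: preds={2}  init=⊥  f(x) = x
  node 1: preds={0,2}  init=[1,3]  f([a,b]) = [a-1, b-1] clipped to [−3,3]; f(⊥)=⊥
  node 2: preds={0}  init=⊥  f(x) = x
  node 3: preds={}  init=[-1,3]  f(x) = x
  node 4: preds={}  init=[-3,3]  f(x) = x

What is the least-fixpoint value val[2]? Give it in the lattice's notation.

⊥

Trace (5 dequeues):
  [1] u=0 | in ⊥ | out ⊥ | ==
  [2] u=1 | in ⊥ | out [1,3] | ==
  [3] u=2 | in ⊥ | out ⊥ | ==
  [4] u=3 | in ⊥ | out [-1,3] | ==
  [5] u=4 | in ⊥ | out [-3,3] | ==

Converged values:
  [0] ⊥
  [1] [1,3]
  [2] ⊥
  [3] [-1,3]
  [4] [-3,3]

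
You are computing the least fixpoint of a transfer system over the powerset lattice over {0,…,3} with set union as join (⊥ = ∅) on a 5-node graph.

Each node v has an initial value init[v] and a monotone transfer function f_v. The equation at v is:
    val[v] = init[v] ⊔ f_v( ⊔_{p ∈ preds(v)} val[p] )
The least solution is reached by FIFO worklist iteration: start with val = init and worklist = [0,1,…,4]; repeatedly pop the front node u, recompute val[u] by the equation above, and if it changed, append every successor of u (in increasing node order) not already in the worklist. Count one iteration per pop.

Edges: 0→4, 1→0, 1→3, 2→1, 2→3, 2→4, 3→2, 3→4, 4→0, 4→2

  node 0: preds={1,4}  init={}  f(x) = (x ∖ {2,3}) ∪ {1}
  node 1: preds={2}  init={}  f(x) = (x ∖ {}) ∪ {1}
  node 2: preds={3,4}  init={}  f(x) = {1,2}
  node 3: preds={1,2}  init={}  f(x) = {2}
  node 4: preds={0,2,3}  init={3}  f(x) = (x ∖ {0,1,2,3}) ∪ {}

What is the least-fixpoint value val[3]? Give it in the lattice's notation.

Worklist (10 pops):
  #1 pop 0: in={3} → {1} (was {}); enqueue []
  #2 pop 1: in={} → {1} (was {}); enqueue [0]
  #3 pop 2: in={3} → {1,2} (was {}); enqueue [1]
  #4 pop 3: in={1,2} → {2} (was {}); enqueue [2]
  #5 pop 4: in={1,2} → {3} (no change)
  #6 pop 0: in={1,3} → {1} (no change)
  #7 pop 1: in={1,2} → {1,2} (was {1}); enqueue [0,3]
  #8 pop 2: in={2,3} → {1,2} (no change)
  #9 pop 0: in={1,2,3} → {1} (no change)
  #10 pop 3: in={1,2} → {2} (no change)

Fixpoint:
  val[0] = {1}
  val[1] = {1,2}
  val[2] = {1,2}
  val[3] = {2}
  val[4] = {3}

{2}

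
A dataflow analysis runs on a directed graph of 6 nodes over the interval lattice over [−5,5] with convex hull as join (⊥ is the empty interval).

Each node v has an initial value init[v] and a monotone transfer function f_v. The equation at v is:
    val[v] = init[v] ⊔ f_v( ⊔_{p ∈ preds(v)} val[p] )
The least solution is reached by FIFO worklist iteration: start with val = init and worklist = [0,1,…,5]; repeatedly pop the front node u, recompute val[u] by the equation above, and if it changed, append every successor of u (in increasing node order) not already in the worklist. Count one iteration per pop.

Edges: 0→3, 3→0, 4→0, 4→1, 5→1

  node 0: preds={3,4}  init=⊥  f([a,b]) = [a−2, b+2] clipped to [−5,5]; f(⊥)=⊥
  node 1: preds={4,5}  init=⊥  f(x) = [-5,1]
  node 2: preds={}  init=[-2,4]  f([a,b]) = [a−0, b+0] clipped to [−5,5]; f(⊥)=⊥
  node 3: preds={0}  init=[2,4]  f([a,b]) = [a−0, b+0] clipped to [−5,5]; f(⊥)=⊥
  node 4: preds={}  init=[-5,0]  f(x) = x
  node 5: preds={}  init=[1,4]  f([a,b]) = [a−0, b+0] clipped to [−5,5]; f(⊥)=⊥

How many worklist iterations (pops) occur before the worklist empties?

Iteration log — 7 steps:
  step 1. node 0  ⊔preds=[-5,4]  new=[-5,5]  old=⊥  +wl: 
  step 2. node 1  ⊔preds=[-5,4]  new=[-5,1]  old=⊥  +wl: 
  step 3. node 2  ⊔preds=⊥  new=[-2,4]  stable
  step 4. node 3  ⊔preds=[-5,5]  new=[-5,5]  old=[2,4]  +wl: 0
  step 5. node 4  ⊔preds=⊥  new=[-5,0]  stable
  step 6. node 5  ⊔preds=⊥  new=[1,4]  stable
  step 7. node 0  ⊔preds=[-5,5]  new=[-5,5]  stable

Least fixpoint reached:
  node 0: [-5,5]
  node 1: [-5,1]
  node 2: [-2,4]
  node 3: [-5,5]
  node 4: [-5,0]
  node 5: [1,4]

7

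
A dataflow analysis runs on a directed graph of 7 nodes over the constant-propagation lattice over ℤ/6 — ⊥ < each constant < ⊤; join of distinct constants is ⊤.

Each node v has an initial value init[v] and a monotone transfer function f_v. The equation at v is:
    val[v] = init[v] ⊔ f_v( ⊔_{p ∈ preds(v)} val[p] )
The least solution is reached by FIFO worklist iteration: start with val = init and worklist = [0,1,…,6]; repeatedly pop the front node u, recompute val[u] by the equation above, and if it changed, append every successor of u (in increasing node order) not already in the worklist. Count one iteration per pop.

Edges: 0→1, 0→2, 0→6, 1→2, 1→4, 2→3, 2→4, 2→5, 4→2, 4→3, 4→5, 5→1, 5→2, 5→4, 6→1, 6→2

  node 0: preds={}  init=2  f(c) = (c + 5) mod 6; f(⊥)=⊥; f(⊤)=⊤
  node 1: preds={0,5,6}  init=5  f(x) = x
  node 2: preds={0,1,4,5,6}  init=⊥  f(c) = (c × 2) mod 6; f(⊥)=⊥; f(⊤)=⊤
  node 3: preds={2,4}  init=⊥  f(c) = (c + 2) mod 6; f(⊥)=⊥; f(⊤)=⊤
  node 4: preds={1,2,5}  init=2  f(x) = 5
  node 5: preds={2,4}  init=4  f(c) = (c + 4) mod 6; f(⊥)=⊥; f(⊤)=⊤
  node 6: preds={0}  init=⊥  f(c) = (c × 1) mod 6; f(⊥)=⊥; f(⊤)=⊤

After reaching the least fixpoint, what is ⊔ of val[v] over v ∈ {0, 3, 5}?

Iteration log — 11 steps:
  step 1. node 0  ⊔preds=⊥  new=2  stable
  step 2. node 1  ⊔preds=⊤  new=⊤  old=5  +wl: 
  step 3. node 2  ⊔preds=⊤  new=⊤  old=⊥  +wl: 
  step 4. node 3  ⊔preds=⊤  new=⊤  old=⊥  +wl: 
  step 5. node 4  ⊔preds=⊤  new=⊤  old=2  +wl: 2,3
  step 6. node 5  ⊔preds=⊤  new=⊤  old=4  +wl: 1,4
  step 7. node 6  ⊔preds=2  new=2  old=⊥  +wl: 
  step 8. node 2  ⊔preds=⊤  new=⊤  stable
  step 9. node 3  ⊔preds=⊤  new=⊤  stable
  step 10. node 1  ⊔preds=⊤  new=⊤  stable
  step 11. node 4  ⊔preds=⊤  new=⊤  stable

Least fixpoint reached:
  node 0: 2
  node 1: ⊤
  node 2: ⊤
  node 3: ⊤
  node 4: ⊤
  node 5: ⊤
  node 6: 2

⊤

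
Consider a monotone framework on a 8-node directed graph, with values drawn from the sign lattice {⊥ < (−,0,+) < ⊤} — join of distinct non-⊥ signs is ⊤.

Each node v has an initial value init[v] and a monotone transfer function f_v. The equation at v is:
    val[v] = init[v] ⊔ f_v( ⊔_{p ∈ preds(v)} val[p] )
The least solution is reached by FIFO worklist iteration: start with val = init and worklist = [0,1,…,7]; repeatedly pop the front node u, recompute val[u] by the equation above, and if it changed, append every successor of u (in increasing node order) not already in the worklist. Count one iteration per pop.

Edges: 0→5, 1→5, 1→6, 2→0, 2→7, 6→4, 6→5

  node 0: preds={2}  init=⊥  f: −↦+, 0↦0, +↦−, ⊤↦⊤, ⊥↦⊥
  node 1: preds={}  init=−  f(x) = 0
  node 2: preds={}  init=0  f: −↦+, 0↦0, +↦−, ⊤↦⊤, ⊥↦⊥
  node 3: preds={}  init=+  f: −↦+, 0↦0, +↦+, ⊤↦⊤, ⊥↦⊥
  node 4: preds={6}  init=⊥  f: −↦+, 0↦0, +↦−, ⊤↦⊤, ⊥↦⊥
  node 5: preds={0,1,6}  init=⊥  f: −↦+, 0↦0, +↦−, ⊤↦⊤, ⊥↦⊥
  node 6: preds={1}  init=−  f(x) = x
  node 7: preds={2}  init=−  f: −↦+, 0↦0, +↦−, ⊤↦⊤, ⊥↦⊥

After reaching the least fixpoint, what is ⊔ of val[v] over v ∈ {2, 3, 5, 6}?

Trace (10 dequeues):
  [1] u=0 | in 0 | out 0 | prev ⊥ | push {}
  [2] u=1 | in ⊥ | out ⊤ | prev − | push {}
  [3] u=2 | in ⊥ | out 0 | ==
  [4] u=3 | in ⊥ | out + | ==
  [5] u=4 | in − | out + | prev ⊥ | push {}
  [6] u=5 | in ⊤ | out ⊤ | prev ⊥ | push {}
  [7] u=6 | in ⊤ | out ⊤ | prev − | push {4,5}
  [8] u=7 | in 0 | out ⊤ | prev − | push {}
  [9] u=4 | in ⊤ | out ⊤ | prev + | push {}
  [10] u=5 | in ⊤ | out ⊤ | ==

Converged values:
  [0] 0
  [1] ⊤
  [2] 0
  [3] +
  [4] ⊤
  [5] ⊤
  [6] ⊤
  [7] ⊤

⊤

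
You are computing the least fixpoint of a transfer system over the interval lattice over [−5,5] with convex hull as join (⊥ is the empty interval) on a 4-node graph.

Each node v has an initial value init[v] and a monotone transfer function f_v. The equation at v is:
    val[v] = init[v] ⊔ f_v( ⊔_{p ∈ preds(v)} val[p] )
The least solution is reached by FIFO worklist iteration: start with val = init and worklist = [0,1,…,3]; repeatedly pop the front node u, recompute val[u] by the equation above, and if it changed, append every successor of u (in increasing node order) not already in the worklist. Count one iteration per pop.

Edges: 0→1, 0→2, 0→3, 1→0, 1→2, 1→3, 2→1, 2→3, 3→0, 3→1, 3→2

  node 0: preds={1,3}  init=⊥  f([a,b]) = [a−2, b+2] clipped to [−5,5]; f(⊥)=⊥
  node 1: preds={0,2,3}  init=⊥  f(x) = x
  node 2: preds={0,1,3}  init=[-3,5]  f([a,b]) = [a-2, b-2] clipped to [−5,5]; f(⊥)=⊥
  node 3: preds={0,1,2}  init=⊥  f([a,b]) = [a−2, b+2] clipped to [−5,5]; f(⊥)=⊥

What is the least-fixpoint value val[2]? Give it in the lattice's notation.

[-5,5]

Worklist (9 pops):
  #1 pop 0: in=⊥ → ⊥ (no change)
  #2 pop 1: in=[-3,5] → [-3,5] (was ⊥); enqueue [0]
  #3 pop 2: in=[-3,5] → [-5,5] (was [-3,5]); enqueue [1]
  #4 pop 3: in=[-5,5] → [-5,5] (was ⊥); enqueue [2]
  #5 pop 0: in=[-5,5] → [-5,5] (was ⊥); enqueue [3]
  #6 pop 1: in=[-5,5] → [-5,5] (was [-3,5]); enqueue [0]
  #7 pop 2: in=[-5,5] → [-5,5] (no change)
  #8 pop 3: in=[-5,5] → [-5,5] (no change)
  #9 pop 0: in=[-5,5] → [-5,5] (no change)

Fixpoint:
  val[0] = [-5,5]
  val[1] = [-5,5]
  val[2] = [-5,5]
  val[3] = [-5,5]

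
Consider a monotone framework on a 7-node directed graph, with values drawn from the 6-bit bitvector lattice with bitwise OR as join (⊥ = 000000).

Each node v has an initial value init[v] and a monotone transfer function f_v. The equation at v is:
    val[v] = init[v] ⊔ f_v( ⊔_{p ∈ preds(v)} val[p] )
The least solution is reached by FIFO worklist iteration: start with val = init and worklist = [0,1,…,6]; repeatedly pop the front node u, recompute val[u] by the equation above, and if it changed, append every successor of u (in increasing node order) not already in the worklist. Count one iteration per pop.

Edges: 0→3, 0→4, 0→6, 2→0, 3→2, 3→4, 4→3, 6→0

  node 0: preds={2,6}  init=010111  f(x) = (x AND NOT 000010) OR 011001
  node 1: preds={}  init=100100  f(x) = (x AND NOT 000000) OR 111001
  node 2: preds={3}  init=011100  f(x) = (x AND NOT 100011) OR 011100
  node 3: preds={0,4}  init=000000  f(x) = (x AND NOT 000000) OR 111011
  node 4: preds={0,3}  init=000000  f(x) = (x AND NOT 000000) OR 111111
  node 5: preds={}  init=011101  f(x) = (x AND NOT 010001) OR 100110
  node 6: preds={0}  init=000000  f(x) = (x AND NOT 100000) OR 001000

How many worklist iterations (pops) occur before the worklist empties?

Worklist (10 pops):
  #1 pop 0: in=011100 → 011111 (was 010111); enqueue []
  #2 pop 1: in=000000 → 111101 (was 100100); enqueue []
  #3 pop 2: in=000000 → 011100 (no change)
  #4 pop 3: in=011111 → 111111 (was 000000); enqueue [2]
  #5 pop 4: in=111111 → 111111 (was 000000); enqueue [3]
  #6 pop 5: in=000000 → 111111 (was 011101); enqueue []
  #7 pop 6: in=011111 → 011111 (was 000000); enqueue [0]
  #8 pop 2: in=111111 → 011100 (no change)
  #9 pop 3: in=111111 → 111111 (no change)
  #10 pop 0: in=011111 → 011111 (no change)

Fixpoint:
  val[0] = 011111
  val[1] = 111101
  val[2] = 011100
  val[3] = 111111
  val[4] = 111111
  val[5] = 111111
  val[6] = 011111

10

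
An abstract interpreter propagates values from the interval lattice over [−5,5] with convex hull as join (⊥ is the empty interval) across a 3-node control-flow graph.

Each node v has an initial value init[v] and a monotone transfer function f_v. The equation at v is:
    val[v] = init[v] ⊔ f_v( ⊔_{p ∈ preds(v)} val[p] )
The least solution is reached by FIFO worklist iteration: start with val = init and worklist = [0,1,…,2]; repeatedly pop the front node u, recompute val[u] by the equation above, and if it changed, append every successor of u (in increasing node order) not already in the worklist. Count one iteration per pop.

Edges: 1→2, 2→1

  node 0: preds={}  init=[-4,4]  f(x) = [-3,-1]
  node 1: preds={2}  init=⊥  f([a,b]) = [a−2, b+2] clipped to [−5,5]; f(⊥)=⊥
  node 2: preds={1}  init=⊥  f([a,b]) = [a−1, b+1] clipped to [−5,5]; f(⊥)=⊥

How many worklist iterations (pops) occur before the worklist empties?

3

Trace (3 dequeues):
  [1] u=0 | in ⊥ | out [-4,4] | ==
  [2] u=1 | in ⊥ | out ⊥ | ==
  [3] u=2 | in ⊥ | out ⊥ | ==

Converged values:
  [0] [-4,4]
  [1] ⊥
  [2] ⊥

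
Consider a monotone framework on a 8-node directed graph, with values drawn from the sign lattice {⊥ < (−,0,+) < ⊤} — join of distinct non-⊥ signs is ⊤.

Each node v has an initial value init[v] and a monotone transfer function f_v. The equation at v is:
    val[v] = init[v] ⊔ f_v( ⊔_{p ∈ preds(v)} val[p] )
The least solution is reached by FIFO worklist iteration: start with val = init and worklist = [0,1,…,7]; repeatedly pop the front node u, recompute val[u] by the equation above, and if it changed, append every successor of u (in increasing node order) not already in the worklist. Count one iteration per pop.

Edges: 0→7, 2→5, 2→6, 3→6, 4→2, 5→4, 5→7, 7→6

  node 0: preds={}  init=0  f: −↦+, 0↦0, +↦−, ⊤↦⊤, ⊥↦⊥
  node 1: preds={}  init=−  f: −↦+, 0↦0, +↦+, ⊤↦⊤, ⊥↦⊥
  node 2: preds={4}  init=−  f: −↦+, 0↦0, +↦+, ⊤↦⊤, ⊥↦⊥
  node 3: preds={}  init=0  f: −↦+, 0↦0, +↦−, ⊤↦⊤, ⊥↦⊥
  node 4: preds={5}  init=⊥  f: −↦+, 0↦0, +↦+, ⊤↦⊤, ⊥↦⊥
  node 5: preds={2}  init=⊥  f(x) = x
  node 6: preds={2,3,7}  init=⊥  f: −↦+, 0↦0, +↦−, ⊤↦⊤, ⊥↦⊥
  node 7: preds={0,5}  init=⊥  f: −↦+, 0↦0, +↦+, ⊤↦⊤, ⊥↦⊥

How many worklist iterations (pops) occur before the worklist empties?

16

Iteration log — 16 steps:
  step 1. node 0  ⊔preds=⊥  new=0  stable
  step 2. node 1  ⊔preds=⊥  new=−  stable
  step 3. node 2  ⊔preds=⊥  new=−  stable
  step 4. node 3  ⊔preds=⊥  new=0  stable
  step 5. node 4  ⊔preds=⊥  new=⊥  stable
  step 6. node 5  ⊔preds=−  new=−  old=⊥  +wl: 4
  step 7. node 6  ⊔preds=⊤  new=⊤  old=⊥  +wl: 
  step 8. node 7  ⊔preds=⊤  new=⊤  old=⊥  +wl: 6
  step 9. node 4  ⊔preds=−  new=+  old=⊥  +wl: 2
  step 10. node 6  ⊔preds=⊤  new=⊤  stable
  step 11. node 2  ⊔preds=+  new=⊤  old=−  +wl: 5,6
  step 12. node 5  ⊔preds=⊤  new=⊤  old=−  +wl: 4,7
  step 13. node 6  ⊔preds=⊤  new=⊤  stable
  step 14. node 4  ⊔preds=⊤  new=⊤  old=+  +wl: 2
  step 15. node 7  ⊔preds=⊤  new=⊤  stable
  step 16. node 2  ⊔preds=⊤  new=⊤  stable

Least fixpoint reached:
  node 0: 0
  node 1: −
  node 2: ⊤
  node 3: 0
  node 4: ⊤
  node 5: ⊤
  node 6: ⊤
  node 7: ⊤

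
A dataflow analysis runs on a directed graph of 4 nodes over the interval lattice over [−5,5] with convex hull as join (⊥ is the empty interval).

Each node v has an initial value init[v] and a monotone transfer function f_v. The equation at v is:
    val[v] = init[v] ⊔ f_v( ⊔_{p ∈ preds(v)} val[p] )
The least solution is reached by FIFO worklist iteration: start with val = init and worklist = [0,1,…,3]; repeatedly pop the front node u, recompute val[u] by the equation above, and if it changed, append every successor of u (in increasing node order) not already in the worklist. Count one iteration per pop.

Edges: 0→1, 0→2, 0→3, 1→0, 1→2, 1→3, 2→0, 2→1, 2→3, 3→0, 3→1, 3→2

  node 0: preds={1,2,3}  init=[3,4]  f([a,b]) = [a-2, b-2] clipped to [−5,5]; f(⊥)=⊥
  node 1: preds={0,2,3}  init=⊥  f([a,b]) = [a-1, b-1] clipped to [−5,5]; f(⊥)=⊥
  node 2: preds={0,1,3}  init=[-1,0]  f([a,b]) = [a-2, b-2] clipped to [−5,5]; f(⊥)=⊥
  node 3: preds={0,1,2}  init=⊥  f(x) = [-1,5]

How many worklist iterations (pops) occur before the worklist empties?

Trace (10 dequeues):
  [1] u=0 | in [-1,0] | out [-3,4] | prev [3,4] | push {}
  [2] u=1 | in [-3,4] | out [-4,3] | prev ⊥ | push {0}
  [3] u=2 | in [-4,4] | out [-5,2] | prev [-1,0] | push {1}
  [4] u=3 | in [-5,4] | out [-1,5] | prev ⊥ | push {2}
  [5] u=0 | in [-5,5] | out [-5,4] | prev [-3,4] | push {3}
  [6] u=1 | in [-5,5] | out [-5,4] | prev [-4,3] | push {0}
  [7] u=2 | in [-5,5] | out [-5,3] | prev [-5,2] | push {1}
  [8] u=3 | in [-5,4] | out [-1,5] | ==
  [9] u=0 | in [-5,5] | out [-5,4] | ==
  [10] u=1 | in [-5,5] | out [-5,4] | ==

Converged values:
  [0] [-5,4]
  [1] [-5,4]
  [2] [-5,3]
  [3] [-1,5]

10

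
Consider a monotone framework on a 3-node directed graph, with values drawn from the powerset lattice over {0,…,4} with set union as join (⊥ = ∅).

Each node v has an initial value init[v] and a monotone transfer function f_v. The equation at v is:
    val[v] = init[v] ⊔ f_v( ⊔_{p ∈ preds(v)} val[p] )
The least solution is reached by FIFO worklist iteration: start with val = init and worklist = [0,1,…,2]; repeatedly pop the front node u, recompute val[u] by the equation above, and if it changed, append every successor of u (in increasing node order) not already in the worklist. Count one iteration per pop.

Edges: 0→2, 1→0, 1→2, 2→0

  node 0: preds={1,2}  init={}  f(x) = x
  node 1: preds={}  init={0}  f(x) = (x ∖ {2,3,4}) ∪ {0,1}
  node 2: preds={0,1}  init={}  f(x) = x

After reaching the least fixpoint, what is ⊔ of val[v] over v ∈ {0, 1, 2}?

Trace (5 dequeues):
  [1] u=0 | in {0} | out {0} | prev {} | push {}
  [2] u=1 | in {} | out {0,1} | prev {0} | push {0}
  [3] u=2 | in {0,1} | out {0,1} | prev {} | push {}
  [4] u=0 | in {0,1} | out {0,1} | prev {0} | push {2}
  [5] u=2 | in {0,1} | out {0,1} | ==

Converged values:
  [0] {0,1}
  [1] {0,1}
  [2] {0,1}

{0,1}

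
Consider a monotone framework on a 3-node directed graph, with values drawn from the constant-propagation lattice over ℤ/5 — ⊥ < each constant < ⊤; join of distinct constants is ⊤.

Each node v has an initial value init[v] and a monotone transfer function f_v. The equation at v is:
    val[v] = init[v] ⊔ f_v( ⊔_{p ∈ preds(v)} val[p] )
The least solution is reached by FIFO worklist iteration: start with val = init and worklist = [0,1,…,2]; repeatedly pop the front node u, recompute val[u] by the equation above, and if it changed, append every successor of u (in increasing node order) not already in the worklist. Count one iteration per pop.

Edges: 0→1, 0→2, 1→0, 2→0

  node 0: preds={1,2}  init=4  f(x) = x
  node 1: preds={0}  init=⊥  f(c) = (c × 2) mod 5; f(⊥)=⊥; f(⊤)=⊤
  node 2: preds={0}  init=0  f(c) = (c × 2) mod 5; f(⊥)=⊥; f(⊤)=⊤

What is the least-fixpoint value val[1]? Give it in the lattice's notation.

⊤

Trace (4 dequeues):
  [1] u=0 | in 0 | out ⊤ | prev 4 | push {}
  [2] u=1 | in ⊤ | out ⊤ | prev ⊥ | push {0}
  [3] u=2 | in ⊤ | out ⊤ | prev 0 | push {}
  [4] u=0 | in ⊤ | out ⊤ | ==

Converged values:
  [0] ⊤
  [1] ⊤
  [2] ⊤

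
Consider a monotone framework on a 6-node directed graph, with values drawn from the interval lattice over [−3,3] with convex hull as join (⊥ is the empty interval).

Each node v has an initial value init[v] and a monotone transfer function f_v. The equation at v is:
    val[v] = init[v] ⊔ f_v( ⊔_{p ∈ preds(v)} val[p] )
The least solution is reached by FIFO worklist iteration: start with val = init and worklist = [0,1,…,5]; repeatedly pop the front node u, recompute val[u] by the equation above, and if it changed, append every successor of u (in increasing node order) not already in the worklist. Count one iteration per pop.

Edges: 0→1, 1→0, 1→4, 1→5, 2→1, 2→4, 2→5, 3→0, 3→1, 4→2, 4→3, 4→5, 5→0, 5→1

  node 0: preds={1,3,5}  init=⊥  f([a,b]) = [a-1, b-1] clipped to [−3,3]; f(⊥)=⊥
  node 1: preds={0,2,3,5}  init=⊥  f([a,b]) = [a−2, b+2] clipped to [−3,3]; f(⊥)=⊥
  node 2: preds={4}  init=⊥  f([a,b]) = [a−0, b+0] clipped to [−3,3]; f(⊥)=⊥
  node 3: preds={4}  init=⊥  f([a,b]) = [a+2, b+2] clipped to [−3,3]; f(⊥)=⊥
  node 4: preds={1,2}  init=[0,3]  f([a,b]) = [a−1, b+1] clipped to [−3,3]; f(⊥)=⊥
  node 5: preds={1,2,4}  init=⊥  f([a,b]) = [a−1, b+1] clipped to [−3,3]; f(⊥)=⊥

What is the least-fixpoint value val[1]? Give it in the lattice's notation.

Worklist (20 pops):
  #1 pop 0: in=⊥ → ⊥ (no change)
  #2 pop 1: in=⊥ → ⊥ (no change)
  #3 pop 2: in=[0,3] → [0,3] (was ⊥); enqueue [1]
  #4 pop 3: in=[0,3] → [2,3] (was ⊥); enqueue [0]
  #5 pop 4: in=[0,3] → [-1,3] (was [0,3]); enqueue [2,3]
  #6 pop 5: in=[-1,3] → [-2,3] (was ⊥); enqueue []
  #7 pop 1: in=[-2,3] → [-3,3] (was ⊥); enqueue [4,5]
  #8 pop 0: in=[-3,3] → [-3,2] (was ⊥); enqueue [1]
  #9 pop 2: in=[-1,3] → [-1,3] (was [0,3]); enqueue []
  #10 pop 3: in=[-1,3] → [1,3] (was [2,3]); enqueue [0]
  #11 pop 4: in=[-3,3] → [-3,3] (was [-1,3]); enqueue [2,3]
  #12 pop 5: in=[-3,3] → [-3,3] (was [-2,3]); enqueue []
  #13 pop 1: in=[-3,3] → [-3,3] (no change)
  #14 pop 0: in=[-3,3] → [-3,2] (no change)
  #15 pop 2: in=[-3,3] → [-3,3] (was [-1,3]); enqueue [1,4,5]
  #16 pop 3: in=[-3,3] → [-1,3] (was [1,3]); enqueue [0]
  #17 pop 1: in=[-3,3] → [-3,3] (no change)
  #18 pop 4: in=[-3,3] → [-3,3] (no change)
  #19 pop 5: in=[-3,3] → [-3,3] (no change)
  #20 pop 0: in=[-3,3] → [-3,2] (no change)

Fixpoint:
  val[0] = [-3,2]
  val[1] = [-3,3]
  val[2] = [-3,3]
  val[3] = [-1,3]
  val[4] = [-3,3]
  val[5] = [-3,3]

[-3,3]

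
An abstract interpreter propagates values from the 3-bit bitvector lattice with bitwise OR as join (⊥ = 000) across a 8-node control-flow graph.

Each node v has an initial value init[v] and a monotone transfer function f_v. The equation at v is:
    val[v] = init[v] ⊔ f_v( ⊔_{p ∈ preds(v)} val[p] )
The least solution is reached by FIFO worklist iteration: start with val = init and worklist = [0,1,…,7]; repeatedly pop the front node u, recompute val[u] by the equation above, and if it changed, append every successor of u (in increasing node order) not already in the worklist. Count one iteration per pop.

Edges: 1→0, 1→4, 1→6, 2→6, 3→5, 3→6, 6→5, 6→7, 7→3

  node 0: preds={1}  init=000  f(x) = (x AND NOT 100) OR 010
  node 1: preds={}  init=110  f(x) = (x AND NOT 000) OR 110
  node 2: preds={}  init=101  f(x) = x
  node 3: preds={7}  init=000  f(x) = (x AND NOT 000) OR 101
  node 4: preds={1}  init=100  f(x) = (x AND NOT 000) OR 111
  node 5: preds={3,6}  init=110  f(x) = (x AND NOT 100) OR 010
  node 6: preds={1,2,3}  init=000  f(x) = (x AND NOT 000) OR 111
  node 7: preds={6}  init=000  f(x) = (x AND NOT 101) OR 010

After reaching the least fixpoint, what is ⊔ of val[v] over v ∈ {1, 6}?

111

Iteration log — 12 steps:
  step 1. node 0  ⊔preds=110  new=010  old=000  +wl: 
  step 2. node 1  ⊔preds=000  new=110  stable
  step 3. node 2  ⊔preds=000  new=101  stable
  step 4. node 3  ⊔preds=000  new=101  old=000  +wl: 
  step 5. node 4  ⊔preds=110  new=111  old=100  +wl: 
  step 6. node 5  ⊔preds=101  new=111  old=110  +wl: 
  step 7. node 6  ⊔preds=111  new=111  old=000  +wl: 5
  step 8. node 7  ⊔preds=111  new=010  old=000  +wl: 3
  step 9. node 5  ⊔preds=111  new=111  stable
  step 10. node 3  ⊔preds=010  new=111  old=101  +wl: 5,6
  step 11. node 5  ⊔preds=111  new=111  stable
  step 12. node 6  ⊔preds=111  new=111  stable

Least fixpoint reached:
  node 0: 010
  node 1: 110
  node 2: 101
  node 3: 111
  node 4: 111
  node 5: 111
  node 6: 111
  node 7: 010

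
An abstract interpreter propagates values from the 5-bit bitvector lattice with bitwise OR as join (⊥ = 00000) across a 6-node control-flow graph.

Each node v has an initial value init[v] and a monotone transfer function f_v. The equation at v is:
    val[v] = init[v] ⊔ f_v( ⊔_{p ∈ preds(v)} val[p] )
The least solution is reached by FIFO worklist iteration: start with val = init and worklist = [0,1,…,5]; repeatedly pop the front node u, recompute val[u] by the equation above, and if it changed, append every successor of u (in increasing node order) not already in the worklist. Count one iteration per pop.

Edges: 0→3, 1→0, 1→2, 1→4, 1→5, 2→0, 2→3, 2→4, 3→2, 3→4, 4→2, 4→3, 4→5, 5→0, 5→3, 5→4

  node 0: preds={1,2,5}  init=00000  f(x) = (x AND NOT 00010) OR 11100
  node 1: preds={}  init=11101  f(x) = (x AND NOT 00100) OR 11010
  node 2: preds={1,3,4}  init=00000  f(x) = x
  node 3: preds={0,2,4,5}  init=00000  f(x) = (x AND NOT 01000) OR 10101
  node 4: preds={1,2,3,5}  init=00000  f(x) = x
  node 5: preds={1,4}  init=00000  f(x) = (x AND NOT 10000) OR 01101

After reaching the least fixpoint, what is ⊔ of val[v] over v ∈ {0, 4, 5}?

11111

Trace (10 dequeues):
  [1] u=0 | in 11101 | out 11101 | prev 00000 | push {}
  [2] u=1 | in 00000 | out 11111 | prev 11101 | push {0}
  [3] u=2 | in 11111 | out 11111 | prev 00000 | push {}
  [4] u=3 | in 11111 | out 10111 | prev 00000 | push {2}
  [5] u=4 | in 11111 | out 11111 | prev 00000 | push {3}
  [6] u=5 | in 11111 | out 01111 | prev 00000 | push {4}
  [7] u=0 | in 11111 | out 11101 | ==
  [8] u=2 | in 11111 | out 11111 | ==
  [9] u=3 | in 11111 | out 10111 | ==
  [10] u=4 | in 11111 | out 11111 | ==

Converged values:
  [0] 11101
  [1] 11111
  [2] 11111
  [3] 10111
  [4] 11111
  [5] 01111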